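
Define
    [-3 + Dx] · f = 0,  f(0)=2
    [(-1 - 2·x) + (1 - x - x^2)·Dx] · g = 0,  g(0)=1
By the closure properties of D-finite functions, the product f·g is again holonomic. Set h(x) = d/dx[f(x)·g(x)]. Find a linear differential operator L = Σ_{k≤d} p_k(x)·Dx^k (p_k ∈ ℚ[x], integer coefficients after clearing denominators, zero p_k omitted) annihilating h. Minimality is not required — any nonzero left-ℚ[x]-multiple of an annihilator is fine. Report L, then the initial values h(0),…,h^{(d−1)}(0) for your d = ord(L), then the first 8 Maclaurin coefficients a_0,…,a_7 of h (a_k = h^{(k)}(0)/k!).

f: a_k = 2, 6, 9, 9, 27/4, 81/20, 81/40, 243/280, …
g: a_k = 1, 1, 2, 3, 5, 8, 13, 21, …
Sym-product of L_f,L_g gives L₀ (≤ ord 1).
Differentiate: ansatz ord ≤ ord L₀ ⇒ L.
L = (19 - 6·x - 21·x^2 + 6·x^3 + 9·x^4) + (-4 + 5·x + 6·x^2 - 4·x^3 - 3·x^4)·Dx  (order 1).
h: a_k = 8, 38, 108, 247, 509, 19869/20, 18777/10, 972481/280, …
ICs: h(0) = 8.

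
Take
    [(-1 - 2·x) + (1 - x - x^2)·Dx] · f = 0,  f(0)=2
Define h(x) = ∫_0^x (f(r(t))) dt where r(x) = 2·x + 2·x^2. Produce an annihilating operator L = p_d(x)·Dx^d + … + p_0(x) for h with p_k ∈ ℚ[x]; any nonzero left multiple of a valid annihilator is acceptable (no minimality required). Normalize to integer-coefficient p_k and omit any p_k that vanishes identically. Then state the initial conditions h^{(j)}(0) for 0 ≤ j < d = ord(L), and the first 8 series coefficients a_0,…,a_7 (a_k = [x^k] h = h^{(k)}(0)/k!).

f: a_k = 2, 2, 4, 6, 10, 16, 26, 42, …
Substitute x→r, Dx→(1/r')Dx; clear ⇒ L₀.
∫: right-multiply L₀ by Dx.
L = (2 + 12·x + 24·x^2 + 16·x^3)·Dx + (-1 + 2·x + 6·x^2 + 8·x^3 + 4·x^4)·Dx^2  (order 2).
h: a_k = 0, 2, 2, 20/3, 20, 64, 216, 5232/7, …
ICs: h(0) = 0, h′(0) = 2.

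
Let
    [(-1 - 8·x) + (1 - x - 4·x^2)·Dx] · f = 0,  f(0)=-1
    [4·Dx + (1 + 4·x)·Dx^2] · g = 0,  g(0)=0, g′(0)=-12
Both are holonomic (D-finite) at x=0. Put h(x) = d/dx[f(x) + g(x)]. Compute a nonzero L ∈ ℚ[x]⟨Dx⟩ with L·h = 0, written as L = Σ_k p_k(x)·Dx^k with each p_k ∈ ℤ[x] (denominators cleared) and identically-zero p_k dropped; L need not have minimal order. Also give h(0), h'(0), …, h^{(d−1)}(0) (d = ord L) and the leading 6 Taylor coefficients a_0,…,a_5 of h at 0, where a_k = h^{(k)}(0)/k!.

f: a_k = -1, -1, -5, -9, -29, -65, …
g: a_k = 0, -12, 24, -64, 192, -3072/5, …
Sum ⇒ L₀ = lclm(L_f,L_g) in ℚ(x)⟨Dx⟩.
h=h₀': d/dx-closure on L₀ ⇒ L.
L = (268 + 1616·x + 5504·x^2 + 4608·x^3 + 6144·x^4) + (11 + 360·x + 3008·x^2 + 7680·x^3 + 9472·x^4 + 10240·x^5)·Dx + (-7 - 67·x - 154·x^2 + 136·x^3 + 928·x^4 + 2176·x^5 + 2048·x^6)·Dx^2  (order 2).
h: a_k = -13, 38, -219, 652, -3397, 11202, …
ICs: h(0) = -13, h′(0) = 38.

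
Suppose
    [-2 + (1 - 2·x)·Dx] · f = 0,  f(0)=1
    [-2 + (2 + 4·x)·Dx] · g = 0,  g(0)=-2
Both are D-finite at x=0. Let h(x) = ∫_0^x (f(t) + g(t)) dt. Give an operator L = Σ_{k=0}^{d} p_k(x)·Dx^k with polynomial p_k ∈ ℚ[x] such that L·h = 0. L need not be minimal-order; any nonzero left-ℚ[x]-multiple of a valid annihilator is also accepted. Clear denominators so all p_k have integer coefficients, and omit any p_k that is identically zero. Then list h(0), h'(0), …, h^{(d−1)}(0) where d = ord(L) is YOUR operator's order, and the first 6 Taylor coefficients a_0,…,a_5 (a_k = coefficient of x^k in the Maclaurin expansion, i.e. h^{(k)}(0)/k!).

L = (-10 - 12·x)·Dx + (9 + 28·x + 36·x^2)·Dx^2 + (-1 - 6·x + 4·x^2 + 24·x^3)·Dx^3  (order 3).
h: a_k = 0, -1, 0, 5/3, 7/4, 69/20, …
ICs: h(0) = 0, h′(0) = -1, h′′(0) = 0.

f: a_k = 1, 2, 4, 8, 16, 32, …
g: a_k = -2, -2, 1, -1, 5/4, -7/4, …
Weyl lclm of L_f,L_g ⇒ L₀ (ord ≤ 2).
∫: right-multiply L₀ by Dx.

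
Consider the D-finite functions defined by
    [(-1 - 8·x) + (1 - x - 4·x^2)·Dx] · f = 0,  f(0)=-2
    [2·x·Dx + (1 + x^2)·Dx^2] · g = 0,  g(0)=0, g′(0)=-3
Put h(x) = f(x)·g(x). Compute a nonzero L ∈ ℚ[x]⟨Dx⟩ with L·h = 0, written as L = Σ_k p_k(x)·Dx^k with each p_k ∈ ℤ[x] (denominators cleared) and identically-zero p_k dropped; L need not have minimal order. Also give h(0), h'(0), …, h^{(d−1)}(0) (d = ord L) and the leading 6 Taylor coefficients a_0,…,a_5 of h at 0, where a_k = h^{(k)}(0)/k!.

f: a_k = -2, -2, -10, -18, -58, -130, …
g: a_k = 0, -3, 0, 1, 0, -3/5, …
L₀ := L_f ⊗_s L_g (sym. prod.), ord ≤ 2.
L = (8 + 2·x + 24·x^2) + (2 + 14·x + 4·x^2 + 24·x^3)·Dx + (-1 + x + 3·x^2 + x^3 + 4·x^4)·Dx^2  (order 2).
h: a_k = 0, 6, 6, 28, 52, 826/5, …
ICs: h(0) = 0, h′(0) = 6.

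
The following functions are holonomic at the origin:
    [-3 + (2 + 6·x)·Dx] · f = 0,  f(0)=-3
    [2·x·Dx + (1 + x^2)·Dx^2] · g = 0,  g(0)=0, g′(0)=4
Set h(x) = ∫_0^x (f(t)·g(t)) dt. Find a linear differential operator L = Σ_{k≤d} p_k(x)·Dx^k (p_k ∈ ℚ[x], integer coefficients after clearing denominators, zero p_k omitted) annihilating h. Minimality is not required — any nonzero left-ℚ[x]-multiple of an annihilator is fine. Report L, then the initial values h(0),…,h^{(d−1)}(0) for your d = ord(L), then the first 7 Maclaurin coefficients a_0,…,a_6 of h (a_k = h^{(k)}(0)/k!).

f: a_k = -3, -9/2, 27/8, -81/16, 1215/128, -5103/256, 45927/1024, …
g: a_k = 0, 4, 0, -4/3, 0, 4/5, 0, …
f·g: L₀ = L_f ⊗_s L_g, ord ≤ 1·2.
∫: right-multiply L₀ by Dx.
L = (27 - 12·x - 9·x^2)·Dx + (-12 - 28·x + 36·x^2 + 36·x^3)·Dx^2 + (4 + 24·x + 40·x^2 + 24·x^3 + 36·x^4)·Dx^3  (order 3).
h: a_k = 0, 0, -6, -6, 35/8, -57/20, 1657/320, …
ICs: h(0) = 0, h′(0) = 0, h′′(0) = -12.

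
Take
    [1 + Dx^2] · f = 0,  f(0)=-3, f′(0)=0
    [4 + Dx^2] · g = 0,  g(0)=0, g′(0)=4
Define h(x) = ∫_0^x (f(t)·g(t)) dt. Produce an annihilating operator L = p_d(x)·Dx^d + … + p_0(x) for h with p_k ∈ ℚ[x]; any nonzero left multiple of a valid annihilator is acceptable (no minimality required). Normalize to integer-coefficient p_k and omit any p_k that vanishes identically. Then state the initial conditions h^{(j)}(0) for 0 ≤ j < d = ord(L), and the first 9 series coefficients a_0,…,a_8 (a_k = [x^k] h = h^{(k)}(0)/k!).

f: a_k = -3, 0, 3/2, 0, -1/8, 0, 1/240, 0, -1/13440, …
g: a_k = 0, 4, 0, -8/3, 0, 8/15, 0, -16/315, 0, …
L₀ := L_f ⊗_s L_g (sym. prod.), ord ≤ 4.
Integrate: L := L₀·Dx.
L = 9·Dx + 10·Dx^3 + Dx^5  (order 5).
h: a_k = 0, 0, -6, 0, 7/2, 0, -61/60, 0, 547/3360, …
ICs: h(0) = 0, h′(0) = 0, h′′(0) = -12, h′′′(0) = 0, h′′′′(0) = 84.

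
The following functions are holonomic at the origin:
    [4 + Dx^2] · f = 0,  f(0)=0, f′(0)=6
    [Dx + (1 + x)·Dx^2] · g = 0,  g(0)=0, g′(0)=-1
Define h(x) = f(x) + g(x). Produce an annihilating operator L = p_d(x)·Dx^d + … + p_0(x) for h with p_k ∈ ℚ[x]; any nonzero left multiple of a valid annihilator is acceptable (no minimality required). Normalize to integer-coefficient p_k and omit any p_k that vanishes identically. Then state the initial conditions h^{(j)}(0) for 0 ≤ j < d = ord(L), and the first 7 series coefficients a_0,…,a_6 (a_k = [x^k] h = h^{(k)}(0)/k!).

L = (20 + 16·x + 8·x^2)·Dx + (12 + 28·x + 24·x^2 + 8·x^3)·Dx^2 + (5 + 4·x + 2·x^2)·Dx^3 + (3 + 7·x + 6·x^2 + 2·x^3)·Dx^4  (order 4).
h: a_k = 0, 5, 1/2, -13/3, 1/4, 3/5, 1/6, …
ICs: h(0) = 0, h′(0) = 5, h′′(0) = 1, h′′′(0) = -26.

f: a_k = 0, 6, 0, -4, 0, 4/5, 0, …
g: a_k = 0, -1, 1/2, -1/3, 1/4, -1/5, 1/6, …
h₀=f+g: left-lcm gives L₀, ord ≤ 4.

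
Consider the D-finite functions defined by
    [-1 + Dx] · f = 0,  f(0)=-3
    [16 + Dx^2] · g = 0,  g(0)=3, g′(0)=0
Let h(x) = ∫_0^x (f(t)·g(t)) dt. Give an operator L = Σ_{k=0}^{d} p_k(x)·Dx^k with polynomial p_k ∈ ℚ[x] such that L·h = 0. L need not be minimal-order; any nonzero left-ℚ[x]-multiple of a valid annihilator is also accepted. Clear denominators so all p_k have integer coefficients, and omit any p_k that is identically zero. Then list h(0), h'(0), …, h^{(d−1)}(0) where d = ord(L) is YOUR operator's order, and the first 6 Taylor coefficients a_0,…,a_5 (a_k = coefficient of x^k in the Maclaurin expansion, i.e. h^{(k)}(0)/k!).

L = 17·Dx - 2·Dx^2 + Dx^3  (order 3).
h: a_k = 0, -9, -9/2, 45/2, 141/8, -483/40, …
ICs: h(0) = 0, h′(0) = -9, h′′(0) = -9.

f: a_k = -3, -3, -3/2, -1/2, -1/8, -1/40, …
g: a_k = 3, 0, -24, 0, 32, 0, …
h₀=f·g: eliminate ⇒ L₀, order ≤ 1·2.
h=∫₀ˣh₀: take L = L₀·Dx.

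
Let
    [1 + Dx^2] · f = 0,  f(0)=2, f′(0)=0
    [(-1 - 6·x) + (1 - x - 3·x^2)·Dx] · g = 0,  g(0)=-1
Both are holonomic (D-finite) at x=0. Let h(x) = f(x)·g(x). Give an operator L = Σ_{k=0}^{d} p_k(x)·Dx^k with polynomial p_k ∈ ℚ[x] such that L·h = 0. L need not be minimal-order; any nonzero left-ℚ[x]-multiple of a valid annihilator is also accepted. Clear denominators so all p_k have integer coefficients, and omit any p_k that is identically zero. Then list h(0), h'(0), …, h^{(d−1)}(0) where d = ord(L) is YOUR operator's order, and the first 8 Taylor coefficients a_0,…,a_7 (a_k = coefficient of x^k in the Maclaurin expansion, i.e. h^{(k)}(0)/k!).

f: a_k = 2, 0, -1, 0, 1/12, 0, -1/360, 0, …
g: a_k = -1, -1, -4, -7, -19, -40, -97, -217, …
L₀ := L_f ⊗_s L_g (sym. prod.), ord ≤ 2.
L = (5 + x + 3·x^2) + (2 + 12·x)·Dx + (-1 + x + 3·x^2)·Dx^2  (order 2).
h: a_k = -2, -2, -7, -13, -409/12, -877/12, -63119/360, -142049/360, …
ICs: h(0) = -2, h′(0) = -2.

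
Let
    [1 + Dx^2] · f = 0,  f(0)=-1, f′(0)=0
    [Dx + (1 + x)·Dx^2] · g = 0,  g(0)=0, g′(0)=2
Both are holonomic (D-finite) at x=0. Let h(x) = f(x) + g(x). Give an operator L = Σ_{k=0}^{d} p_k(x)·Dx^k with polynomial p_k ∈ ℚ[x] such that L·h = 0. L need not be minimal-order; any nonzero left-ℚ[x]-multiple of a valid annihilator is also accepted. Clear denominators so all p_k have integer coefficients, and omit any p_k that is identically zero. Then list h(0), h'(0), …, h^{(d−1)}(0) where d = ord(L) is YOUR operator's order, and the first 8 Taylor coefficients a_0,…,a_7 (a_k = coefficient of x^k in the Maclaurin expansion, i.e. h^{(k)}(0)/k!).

f: a_k = -1, 0, 1/2, 0, -1/24, 0, 1/720, 0, …
g: a_k = 0, 2, -1, 2/3, -1/2, 2/5, -1/3, 2/7, …
Weyl lclm of L_f,L_g ⇒ L₀ (ord ≤ 4).
L = (7 + 2·x + x^2)·Dx + (3 + 5·x + 3·x^2 + x^3)·Dx^2 + (7 + 2·x + x^2)·Dx^3 + (3 + 5·x + 3·x^2 + x^3)·Dx^4  (order 4).
h: a_k = -1, 2, -1/2, 2/3, -13/24, 2/5, -239/720, 2/7, …
ICs: h(0) = -1, h′(0) = 2, h′′(0) = -1, h′′′(0) = 4.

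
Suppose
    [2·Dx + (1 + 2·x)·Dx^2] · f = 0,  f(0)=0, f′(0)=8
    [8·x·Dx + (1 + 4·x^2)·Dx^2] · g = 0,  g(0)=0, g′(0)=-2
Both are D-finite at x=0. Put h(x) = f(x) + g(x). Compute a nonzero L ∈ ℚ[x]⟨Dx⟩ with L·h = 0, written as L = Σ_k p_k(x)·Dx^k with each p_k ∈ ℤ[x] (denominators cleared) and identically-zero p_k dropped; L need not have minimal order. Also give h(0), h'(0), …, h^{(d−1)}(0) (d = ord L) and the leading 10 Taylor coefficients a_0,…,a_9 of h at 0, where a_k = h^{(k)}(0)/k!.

L = (-8 - 48·x + 96·x^2 + 64·x^3)·Dx + (-8 - 16·x + 192·x^3 + 128·x^4)·Dx^2 + (-1 + 2·x + 8·x^2 + 16·x^3 + 48·x^4 + 32·x^5)·Dx^3  (order 3).
h: a_k = 0, 6, -8, 40/3, -16, 96/5, -128/3, 640/7, -128, 512/3, …
ICs: h(0) = 0, h′(0) = 6, h′′(0) = -16.

f: a_k = 0, 8, -8, 32/3, -16, 128/5, -128/3, 512/7, -128, 2048/9, …
g: a_k = 0, -2, 0, 8/3, 0, -32/5, 0, 128/7, 0, -512/9, …
f+g: L₀ = lclm(L_f,L_g), ord ≤ 2+2.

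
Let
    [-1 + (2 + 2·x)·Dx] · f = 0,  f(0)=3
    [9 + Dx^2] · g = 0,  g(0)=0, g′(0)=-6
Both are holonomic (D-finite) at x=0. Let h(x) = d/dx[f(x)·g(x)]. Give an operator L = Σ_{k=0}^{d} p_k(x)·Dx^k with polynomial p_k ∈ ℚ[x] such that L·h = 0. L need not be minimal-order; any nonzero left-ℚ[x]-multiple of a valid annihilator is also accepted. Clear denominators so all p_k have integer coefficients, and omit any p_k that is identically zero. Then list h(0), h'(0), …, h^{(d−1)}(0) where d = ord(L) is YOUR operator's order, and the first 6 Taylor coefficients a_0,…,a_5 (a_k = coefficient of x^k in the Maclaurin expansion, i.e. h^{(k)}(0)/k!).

L = (551 + 1968·x + 2712·x^2 + 1728·x^3 + 432·x^4) + (-44 - 140·x - 144·x^2 - 48·x^3)·Dx + (52 + 200·x + 292·x^2 + 192·x^3 + 48·x^4)·Dx^2  (order 2).
h: a_k = -18, -18, 351/4, 99/2, -4743/64, -9369/320, …
ICs: h(0) = -18, h′(0) = -18.

f: a_k = 3, 3/2, -3/8, 3/16, -15/128, 21/256, …
g: a_k = 0, -6, 0, 9, 0, -81/20, …
f·g: L₀ = L_f ⊗_s L_g, ord ≤ 1·2.
h₀' ⇒ L via d/dx closure of L₀.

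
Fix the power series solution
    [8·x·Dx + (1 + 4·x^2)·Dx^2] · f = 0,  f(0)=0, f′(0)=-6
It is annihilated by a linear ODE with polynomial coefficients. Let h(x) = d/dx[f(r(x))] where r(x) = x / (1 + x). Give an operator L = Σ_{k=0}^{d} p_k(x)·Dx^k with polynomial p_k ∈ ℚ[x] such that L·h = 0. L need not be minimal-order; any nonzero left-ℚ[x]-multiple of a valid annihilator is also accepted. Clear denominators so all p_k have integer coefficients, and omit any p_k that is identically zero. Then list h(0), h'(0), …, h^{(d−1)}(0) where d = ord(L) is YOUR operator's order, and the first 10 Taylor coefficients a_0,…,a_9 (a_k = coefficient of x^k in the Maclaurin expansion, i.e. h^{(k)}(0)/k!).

f: a_k = 0, -6, 0, 8, 0, -96/5, 0, 384/7, 0, -512/3, …
f∘r: x↦r, Dx↦Dx/r' in L_f ⇒ L₀.
Differentiate: ansatz ord ≤ ord L₀ ⇒ L.
L = (2 + 10·x) + (1 + 2·x + 5·x^2)·Dx  (order 1).
h: a_k = -6, 12, 6, -72, 114, 132, -834, 1008, 2154, -9348, …
ICs: h(0) = -6.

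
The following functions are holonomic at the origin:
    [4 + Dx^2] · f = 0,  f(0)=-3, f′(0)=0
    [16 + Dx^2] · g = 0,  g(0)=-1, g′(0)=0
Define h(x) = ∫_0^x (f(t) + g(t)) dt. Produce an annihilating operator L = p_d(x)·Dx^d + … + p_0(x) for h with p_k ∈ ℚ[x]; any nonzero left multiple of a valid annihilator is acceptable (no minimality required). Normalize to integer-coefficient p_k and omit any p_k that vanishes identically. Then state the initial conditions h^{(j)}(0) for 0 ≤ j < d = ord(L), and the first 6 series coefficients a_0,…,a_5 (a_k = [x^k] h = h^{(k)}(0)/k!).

f: a_k = -3, 0, 6, 0, -2, 0, …
g: a_k = -1, 0, 8, 0, -32/3, 0, …
f+g: L₀ = lclm(L_f,L_g), ord ≤ 2+2.
h=∫₀ˣh₀: take L = L₀·Dx.
L = 64·Dx + 20·Dx^3 + Dx^5  (order 5).
h: a_k = 0, -4, 0, 14/3, 0, -38/15, …
ICs: h(0) = 0, h′(0) = -4, h′′(0) = 0, h′′′(0) = 28, h′′′′(0) = 0.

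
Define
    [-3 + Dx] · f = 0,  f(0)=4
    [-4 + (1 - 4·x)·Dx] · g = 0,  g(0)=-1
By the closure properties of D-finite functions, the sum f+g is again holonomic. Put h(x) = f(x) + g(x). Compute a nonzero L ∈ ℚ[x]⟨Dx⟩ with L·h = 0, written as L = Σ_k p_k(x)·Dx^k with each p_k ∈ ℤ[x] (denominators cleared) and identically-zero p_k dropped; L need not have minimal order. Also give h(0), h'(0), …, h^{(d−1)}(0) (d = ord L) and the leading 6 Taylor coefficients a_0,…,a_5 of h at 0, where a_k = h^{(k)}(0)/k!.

L = (60 + 144·x) + (-23 - 72·x + 144·x^2)·Dx + (1 + 8·x - 48·x^2)·Dx^2  (order 2).
h: a_k = 3, 8, 2, -46, -485/2, -10159/10, …
ICs: h(0) = 3, h′(0) = 8.

f: a_k = 4, 12, 18, 18, 27/2, 81/10, …
g: a_k = -1, -4, -16, -64, -256, -1024, …
Sum ⇒ L₀ = lclm(L_f,L_g) in ℚ(x)⟨Dx⟩.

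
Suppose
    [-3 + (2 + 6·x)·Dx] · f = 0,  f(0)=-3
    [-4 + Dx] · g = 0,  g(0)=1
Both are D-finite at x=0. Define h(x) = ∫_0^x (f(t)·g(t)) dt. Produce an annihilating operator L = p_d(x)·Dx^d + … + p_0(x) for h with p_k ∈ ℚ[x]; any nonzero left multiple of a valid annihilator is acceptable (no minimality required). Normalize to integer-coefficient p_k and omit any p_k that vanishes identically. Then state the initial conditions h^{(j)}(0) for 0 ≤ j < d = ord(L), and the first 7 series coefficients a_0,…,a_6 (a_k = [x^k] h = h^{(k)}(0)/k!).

L = (-11 - 24·x)·Dx + (2 + 6·x)·Dx^2  (order 2).
h: a_k = 0, -3, -33/4, -103/8, -953/64, -8161/640, -76883/7680, …
ICs: h(0) = 0, h′(0) = -3.

f: a_k = -3, -9/2, 27/8, -81/16, 1215/128, -5103/256, 45927/1024, …
g: a_k = 1, 4, 8, 32/3, 32/3, 128/15, 256/45, …
Product ⇒ symmetric product L₀, ord ≤ 1.
Integrate: L := L₀·Dx.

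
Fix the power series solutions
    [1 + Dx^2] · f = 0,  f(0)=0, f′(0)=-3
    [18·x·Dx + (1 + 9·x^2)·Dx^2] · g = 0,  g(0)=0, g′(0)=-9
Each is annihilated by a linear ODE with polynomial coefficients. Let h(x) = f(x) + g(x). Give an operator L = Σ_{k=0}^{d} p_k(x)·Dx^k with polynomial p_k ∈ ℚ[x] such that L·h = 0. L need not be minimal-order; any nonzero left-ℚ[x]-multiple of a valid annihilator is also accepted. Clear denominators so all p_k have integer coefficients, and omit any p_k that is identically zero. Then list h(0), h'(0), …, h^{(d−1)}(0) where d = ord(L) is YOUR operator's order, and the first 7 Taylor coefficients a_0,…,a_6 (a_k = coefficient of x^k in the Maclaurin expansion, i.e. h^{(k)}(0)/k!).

f: a_k = 0, -3, 0, 1/2, 0, -1/40, 0, …
g: a_k = 0, -9, 0, 27, 0, -729/5, 0, …
Weyl lclm of L_f,L_g ⇒ L₀ (ord ≤ 4).
L = (-1926·x + 17820·x^3 + 1458·x^5)·Dx + (-17 + 351·x^2 + 4617·x^4 + 729·x^6)·Dx^2 + (-1926·x + 17820·x^3 + 1458·x^5)·Dx^3 + (-17 + 351·x^2 + 4617·x^4 + 729·x^6)·Dx^4  (order 4).
h: a_k = 0, -12, 0, 55/2, 0, -5833/40, 0, …
ICs: h(0) = 0, h′(0) = -12, h′′(0) = 0, h′′′(0) = 165.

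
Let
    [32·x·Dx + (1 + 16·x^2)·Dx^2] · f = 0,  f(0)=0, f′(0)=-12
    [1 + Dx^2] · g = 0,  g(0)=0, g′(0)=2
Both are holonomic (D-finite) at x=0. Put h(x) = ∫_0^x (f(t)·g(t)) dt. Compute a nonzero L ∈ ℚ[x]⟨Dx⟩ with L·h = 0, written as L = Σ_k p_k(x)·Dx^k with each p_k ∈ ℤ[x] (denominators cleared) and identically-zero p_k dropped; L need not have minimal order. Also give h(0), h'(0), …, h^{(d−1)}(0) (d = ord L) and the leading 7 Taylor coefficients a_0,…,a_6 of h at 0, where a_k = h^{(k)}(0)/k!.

L = (1105 + 51776·x^2 + 22016·x^4 + 16384·x^6 + 65536·x^8)·Dx + (2112·x + 35840·x^3 + 49152·x^5 + 262144·x^7)·Dx^2 + (1122 + 52352·x^2 + 27648·x^4 + 32768·x^6 + 131072·x^8)·Dx^3 + (2112·x + 35840·x^3 + 49152·x^5 + 262144·x^7)·Dx^4 + (17 + 576·x^2 + 5632·x^4 + 16384·x^6 + 65536·x^8)·Dx^5  (order 5).
h: a_k = 0, 0, 0, -8, 0, 132/5, 0, …
ICs: h(0) = 0, h′(0) = 0, h′′(0) = 0, h′′′(0) = -48, h′′′′(0) = 0.

f: a_k = 0, -12, 0, 64, 0, -3072/5, 0, …
g: a_k = 0, 2, 0, -1/3, 0, 1/60, 0, …
f·g: L₀ = L_f ⊗_s L_g, ord ≤ 2·2.
h=∫₀ˣh₀: take L = L₀·Dx.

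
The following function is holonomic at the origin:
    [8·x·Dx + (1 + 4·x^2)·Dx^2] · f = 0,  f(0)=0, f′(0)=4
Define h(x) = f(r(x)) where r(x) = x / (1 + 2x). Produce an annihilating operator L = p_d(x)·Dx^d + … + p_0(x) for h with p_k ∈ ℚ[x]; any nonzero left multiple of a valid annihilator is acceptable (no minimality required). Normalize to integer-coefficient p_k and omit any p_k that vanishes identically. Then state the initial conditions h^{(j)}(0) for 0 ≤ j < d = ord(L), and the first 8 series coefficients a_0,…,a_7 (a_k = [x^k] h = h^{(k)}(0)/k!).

L = (4 + 16·x)·Dx + (1 + 4·x + 8·x^2)·Dx^2  (order 2).
h: a_k = 0, 4, -8, 32/3, 0, -256/5, 512/3, -2048/7, …
ICs: h(0) = 0, h′(0) = 4.

f: a_k = 0, 4, 0, -16/3, 0, 64/5, 0, -256/7, …
L₀ from L_f via x↦r, Dx↦r'^{-1}Dx.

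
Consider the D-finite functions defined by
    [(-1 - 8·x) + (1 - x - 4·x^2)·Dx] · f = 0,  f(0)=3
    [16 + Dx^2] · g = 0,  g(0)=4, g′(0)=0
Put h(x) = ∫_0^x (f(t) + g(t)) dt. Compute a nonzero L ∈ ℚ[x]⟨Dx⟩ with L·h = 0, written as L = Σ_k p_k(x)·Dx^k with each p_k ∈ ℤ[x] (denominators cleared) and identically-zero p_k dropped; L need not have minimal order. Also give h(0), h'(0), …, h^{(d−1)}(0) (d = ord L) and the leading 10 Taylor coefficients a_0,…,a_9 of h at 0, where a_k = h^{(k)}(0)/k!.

L = (560 + 4608·x + 1664·x^2 + 6144·x^3 + 10240·x^4 + 16384·x^5)·Dx + (-208 + 272·x + 896·x^2 - 1408·x^3 - 1536·x^4 + 6144·x^5 + 8192·x^6)·Dx^2 + (35 + 288·x + 104·x^2 + 384·x^3 + 640·x^4 + 1024·x^5)·Dx^3 + (-13 + 17·x + 56·x^2 - 88·x^3 - 96·x^4 + 384·x^5 + 512·x^6)·Dx^4  (order 4).
h: a_k = 0, 7, 3/2, -17/3, 27/4, 389/15, 65/2, 23411/315, 1323/8, 1102973/2835, …
ICs: h(0) = 0, h′(0) = 7, h′′(0) = 3, h′′′(0) = -34.

f: a_k = 3, 3, 15, 27, 87, 195, 543, 1323, 3495, 8787, …
g: a_k = 4, 0, -32, 0, 128/3, 0, -1024/45, 0, 2048/315, 0, …
Sum ⇒ L₀ = lclm(L_f,L_g) in ℚ(x)⟨Dx⟩.
∫: right-multiply L₀ by Dx.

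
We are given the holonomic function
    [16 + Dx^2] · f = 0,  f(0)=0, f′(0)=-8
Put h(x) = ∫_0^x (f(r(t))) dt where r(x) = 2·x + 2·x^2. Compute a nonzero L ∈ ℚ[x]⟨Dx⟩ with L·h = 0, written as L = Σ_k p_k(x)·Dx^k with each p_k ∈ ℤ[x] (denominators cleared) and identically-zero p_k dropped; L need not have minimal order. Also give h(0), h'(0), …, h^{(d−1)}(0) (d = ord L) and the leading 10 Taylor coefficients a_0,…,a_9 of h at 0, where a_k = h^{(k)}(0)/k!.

f: a_k = 0, -8, 0, 64/3, 0, -256/15, 0, 2048/315, 0, -4096/2835, …
L₀ from L_f via x↦r, Dx↦r'^{-1}Dx.
h=∫h₀ ⇒ L = L₀·Dx.
L = (64 + 384·x + 768·x^2 + 512·x^3)·Dx - 2·Dx^2 + (1 + 2·x)·Dx^3  (order 3).
h: a_k = 0, 0, -8, -16/3, 128/3, 512/5, -256/45, -2560/7, -182272/315, 16384/405, …
ICs: h(0) = 0, h′(0) = 0, h′′(0) = -16.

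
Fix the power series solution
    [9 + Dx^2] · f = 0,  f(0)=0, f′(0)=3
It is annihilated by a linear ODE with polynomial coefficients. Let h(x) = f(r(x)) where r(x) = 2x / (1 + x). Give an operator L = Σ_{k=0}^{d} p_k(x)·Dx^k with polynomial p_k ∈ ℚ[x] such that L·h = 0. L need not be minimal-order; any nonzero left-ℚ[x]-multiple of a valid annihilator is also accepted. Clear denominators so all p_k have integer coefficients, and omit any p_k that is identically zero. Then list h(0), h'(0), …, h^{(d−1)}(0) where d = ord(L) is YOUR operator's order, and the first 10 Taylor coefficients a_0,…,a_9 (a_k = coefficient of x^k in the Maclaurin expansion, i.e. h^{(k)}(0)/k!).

f: a_k = 0, 3, 0, -9/2, 0, 81/40, 0, -243/560, 0, 243/4480, …
L₀ from L_f via x↦r, Dx↦r'^{-1}Dx.
L = 36 + (2 + 6·x + 6·x^2 + 2·x^3)·Dx + (1 + 4·x + 6·x^2 + 4·x^3 + x^4)·Dx^2  (order 2).
h: a_k = 0, 6, -6, -30, 102, -726/5, 30, 13386/35, -5646/5, 14046/7, …
ICs: h(0) = 0, h′(0) = 6.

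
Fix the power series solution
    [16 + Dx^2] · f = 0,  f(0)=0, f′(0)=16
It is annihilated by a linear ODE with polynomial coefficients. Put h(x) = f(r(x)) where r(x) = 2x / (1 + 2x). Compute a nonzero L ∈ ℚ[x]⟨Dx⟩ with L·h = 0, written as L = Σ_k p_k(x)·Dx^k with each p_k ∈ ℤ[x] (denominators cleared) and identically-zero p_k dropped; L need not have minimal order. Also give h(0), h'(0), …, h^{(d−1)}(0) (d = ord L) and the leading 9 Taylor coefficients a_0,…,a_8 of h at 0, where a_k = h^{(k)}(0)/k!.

L = 64 + (4 + 24·x + 48·x^2 + 32·x^3)·Dx + (1 + 8·x + 24·x^2 + 32·x^3 + 16·x^4)·Dx^2  (order 2).
h: a_k = 0, 32, -64, -640/3, 1792, -98816/15, 15360, -5040128/315, -2576384/45, …
ICs: h(0) = 0, h′(0) = 32.

f: a_k = 0, 16, 0, -128/3, 0, 512/15, 0, -4096/315, 0, …
h₀=f(r): pull back L_f along r ⇒ L₀.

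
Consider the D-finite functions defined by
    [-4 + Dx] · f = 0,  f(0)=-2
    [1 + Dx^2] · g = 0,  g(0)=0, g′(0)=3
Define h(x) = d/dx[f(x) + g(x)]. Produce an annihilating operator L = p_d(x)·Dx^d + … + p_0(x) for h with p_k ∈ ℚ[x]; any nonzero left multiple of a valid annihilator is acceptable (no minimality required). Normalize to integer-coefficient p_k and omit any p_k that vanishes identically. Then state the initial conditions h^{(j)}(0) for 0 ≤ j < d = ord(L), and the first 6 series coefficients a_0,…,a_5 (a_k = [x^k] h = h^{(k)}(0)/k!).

f: a_k = -2, -8, -16, -64/3, -64/3, -256/15, …
g: a_k = 0, 3, 0, -1/2, 0, 1/40, …
h₀=f+g: left-lcm gives L₀, ord ≤ 3.
h=h₀': d/dx-closure on L₀ ⇒ L.
L = 4 - Dx + 4·Dx^2 - Dx^3  (order 3).
h: a_k = -5, -32, -131/2, -256/3, -2045/24, -1024/15, …
ICs: h(0) = -5, h′(0) = -32, h′′(0) = -131.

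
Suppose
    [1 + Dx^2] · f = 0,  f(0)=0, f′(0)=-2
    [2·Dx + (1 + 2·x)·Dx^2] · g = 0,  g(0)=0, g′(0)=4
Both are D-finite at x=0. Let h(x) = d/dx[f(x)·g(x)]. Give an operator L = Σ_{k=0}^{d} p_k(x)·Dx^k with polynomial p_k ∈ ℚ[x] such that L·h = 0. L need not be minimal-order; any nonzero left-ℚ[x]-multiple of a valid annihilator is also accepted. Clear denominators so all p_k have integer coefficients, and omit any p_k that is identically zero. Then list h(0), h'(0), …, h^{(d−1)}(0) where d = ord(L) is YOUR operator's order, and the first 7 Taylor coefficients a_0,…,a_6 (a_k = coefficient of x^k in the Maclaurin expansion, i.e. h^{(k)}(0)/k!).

L = (-52 - 31·x - 87·x^2 - 96·x^3 - 8·x^4 + 48·x^5 + 16·x^6) + (-33 - 98·x - 80·x^2 + 80·x^4 + 32·x^5)·Dx + (-55 - 46·x - 110·x^2 - 96·x^3 + 32·x^4 + 96·x^5 + 32·x^6)·Dx^2 + (-33 - 98·x - 80·x^2 + 80·x^4 + 32·x^5)·Dx^3 + (-3 - 15·x - 23·x^2 + 40·x^4 + 48·x^5 + 16·x^6)·Dx^4  (order 4).
h: a_k = 0, -16, 24, -112/3, 220/3, -430/3, 4207/15, …
ICs: h(0) = 0, h′(0) = -16, h′′(0) = 48, h′′′(0) = -224.

f: a_k = 0, -2, 0, 1/3, 0, -1/60, 0, …
g: a_k = 0, 4, -4, 16/3, -8, 64/5, -64/3, …
f·g: L₀ = L_f ⊗_s L_g, ord ≤ 2·2.
h₀' ⇒ L via d/dx closure of L₀.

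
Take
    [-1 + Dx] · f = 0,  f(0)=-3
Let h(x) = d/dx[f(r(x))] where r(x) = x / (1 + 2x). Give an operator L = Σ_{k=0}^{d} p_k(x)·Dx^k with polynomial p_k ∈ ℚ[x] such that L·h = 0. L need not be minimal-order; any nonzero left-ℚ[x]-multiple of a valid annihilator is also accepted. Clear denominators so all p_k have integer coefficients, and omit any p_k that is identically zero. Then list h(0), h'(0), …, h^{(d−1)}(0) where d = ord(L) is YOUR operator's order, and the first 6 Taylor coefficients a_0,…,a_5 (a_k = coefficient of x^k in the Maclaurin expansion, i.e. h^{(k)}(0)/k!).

f: a_k = -3, -3, -3/2, -1/2, -1/8, -1/40, …
h₀=f(r): pull back L_f along r ⇒ L₀.
h₀' ⇒ L via d/dx closure of L₀.
L = (-3 - 8·x) + (-1 - 4·x - 4·x^2)·Dx  (order 1).
h: a_k = -3, 9, -39/2, 71/2, -441/8, 2699/40, …
ICs: h(0) = -3.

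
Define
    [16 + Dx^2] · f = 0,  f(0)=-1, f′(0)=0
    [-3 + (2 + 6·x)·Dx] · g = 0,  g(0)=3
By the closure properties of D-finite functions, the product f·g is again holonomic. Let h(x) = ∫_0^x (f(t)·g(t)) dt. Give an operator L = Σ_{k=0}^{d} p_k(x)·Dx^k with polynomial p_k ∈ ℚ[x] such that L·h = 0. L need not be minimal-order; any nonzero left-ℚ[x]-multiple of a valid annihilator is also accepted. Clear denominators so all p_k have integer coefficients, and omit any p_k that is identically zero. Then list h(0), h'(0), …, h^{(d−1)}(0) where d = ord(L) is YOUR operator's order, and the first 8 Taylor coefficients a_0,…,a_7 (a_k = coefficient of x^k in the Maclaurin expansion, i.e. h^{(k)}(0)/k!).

f: a_k = -1, 0, 8, 0, -32/3, 0, 256/45, 0, …
g: a_k = 3, 9/2, -27/8, 81/16, -1215/128, 5103/256, -45927/1024, 216513/2048, …
Sym-product of L_f,L_g gives L₀ (≤ ord 2).
∫: right-multiply L₀ by Dx.
L = (91 + 384·x + 576·x^2)·Dx + (-12 - 36·x)·Dx^2 + (4 + 24·x + 36·x^2)·Dx^3  (order 3).
h: a_k = 0, -3, -9/4, 73/8, 495/64, -6337/640, -2341/512, 337609/107520, …
ICs: h(0) = 0, h′(0) = -3, h′′(0) = -9/2.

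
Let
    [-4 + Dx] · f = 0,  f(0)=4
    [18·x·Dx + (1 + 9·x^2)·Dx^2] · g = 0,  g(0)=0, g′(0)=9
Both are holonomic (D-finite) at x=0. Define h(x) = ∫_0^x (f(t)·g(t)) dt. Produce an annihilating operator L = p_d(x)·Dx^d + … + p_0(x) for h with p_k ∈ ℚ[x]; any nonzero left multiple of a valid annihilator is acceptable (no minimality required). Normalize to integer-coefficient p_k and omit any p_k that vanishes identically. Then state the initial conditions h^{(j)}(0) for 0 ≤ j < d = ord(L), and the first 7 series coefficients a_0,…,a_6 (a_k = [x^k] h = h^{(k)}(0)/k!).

f: a_k = 4, 16, 32, 128/3, 128/3, 512/15, 1024/45, …
g: a_k = 0, 9, 0, -27, 0, 729/5, 0, …
L₀ := L_f ⊗_s L_g (sym. prod.), ord ≤ 2.
h=∫h₀ ⇒ L = L₀·Dx.
L = (16 - 72·x + 144·x^2)·Dx + (-8 + 18·x - 72·x^2)·Dx^2 + (1 + 9·x^2)·Dx^3  (order 3).
h: a_k = 0, 0, 18, 48, 45, -48/5, 86/5, …
ICs: h(0) = 0, h′(0) = 0, h′′(0) = 36.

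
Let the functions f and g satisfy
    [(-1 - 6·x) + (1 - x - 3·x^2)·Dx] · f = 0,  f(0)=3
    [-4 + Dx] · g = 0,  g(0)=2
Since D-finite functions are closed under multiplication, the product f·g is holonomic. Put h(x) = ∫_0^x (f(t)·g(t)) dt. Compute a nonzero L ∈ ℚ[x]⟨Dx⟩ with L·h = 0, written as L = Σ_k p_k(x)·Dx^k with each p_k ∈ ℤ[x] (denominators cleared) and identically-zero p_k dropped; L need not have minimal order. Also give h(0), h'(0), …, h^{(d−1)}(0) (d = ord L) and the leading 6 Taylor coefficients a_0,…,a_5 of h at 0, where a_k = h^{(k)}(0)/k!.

L = (5 + 2·x - 12·x^2)·Dx + (-1 + x + 3·x^2)·Dx^2  (order 2).
h: a_k = 0, 6, 15, 32, 125/2, 602/5, …
ICs: h(0) = 0, h′(0) = 6.

f: a_k = 3, 3, 12, 21, 57, 120, …
g: a_k = 2, 8, 16, 64/3, 64/3, 256/15, …
Sym-product of L_f,L_g gives L₀ (≤ ord 1).
h=∫₀ˣh₀: take L = L₀·Dx.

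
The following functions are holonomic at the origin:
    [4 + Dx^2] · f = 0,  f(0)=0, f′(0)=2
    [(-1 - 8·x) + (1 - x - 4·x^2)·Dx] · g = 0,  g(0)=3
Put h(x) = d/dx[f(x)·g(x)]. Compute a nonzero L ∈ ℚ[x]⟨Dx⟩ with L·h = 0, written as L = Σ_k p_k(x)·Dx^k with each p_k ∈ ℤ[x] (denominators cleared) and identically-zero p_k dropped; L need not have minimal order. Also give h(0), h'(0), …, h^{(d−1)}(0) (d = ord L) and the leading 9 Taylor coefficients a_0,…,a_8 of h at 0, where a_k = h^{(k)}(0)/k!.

L = (18 - 8·x - 28·x^2 + 32·x^3 + 64·x^4) + (4 + 34·x + 24·x^2 + 64·x^3)·Dx + (-1 + x^2 + 8·x^3 + 16·x^4)·Dx^2  (order 2).
h: a_k = 6, 12, 78, 200, 774, 10644/5, 102262/15, 2010224/105, 5942938/105, …
ICs: h(0) = 6, h′(0) = 12.

f: a_k = 0, 2, 0, -4/3, 0, 4/15, 0, -8/315, 0, …
g: a_k = 3, 3, 15, 27, 87, 195, 543, 1323, 3495, …
Product ⇒ symmetric product L₀, ord ≤ 2.
Differentiate: ansatz ord ≤ ord L₀ ⇒ L.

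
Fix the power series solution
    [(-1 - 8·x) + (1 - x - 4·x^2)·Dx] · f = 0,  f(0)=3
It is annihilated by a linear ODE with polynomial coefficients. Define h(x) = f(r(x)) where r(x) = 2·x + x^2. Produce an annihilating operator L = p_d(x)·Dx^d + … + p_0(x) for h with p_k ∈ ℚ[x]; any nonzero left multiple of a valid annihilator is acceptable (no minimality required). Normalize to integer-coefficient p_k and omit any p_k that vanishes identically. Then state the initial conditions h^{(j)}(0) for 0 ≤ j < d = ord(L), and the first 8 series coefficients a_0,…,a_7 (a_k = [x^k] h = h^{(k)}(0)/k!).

f: a_k = 3, 3, 15, 27, 87, 195, 543, 1323, …
L₀ from L_f via x↦r, Dx↦r'^{-1}Dx.
L = (2 + 34·x + 48·x^2 + 16·x^3) + (-1 + 2·x + 17·x^2 + 16·x^3 + 4·x^4)·Dx  (order 1).
h: a_k = 3, 6, 63, 276, 1731, 9186, 52467, 289896, …
ICs: h(0) = 3.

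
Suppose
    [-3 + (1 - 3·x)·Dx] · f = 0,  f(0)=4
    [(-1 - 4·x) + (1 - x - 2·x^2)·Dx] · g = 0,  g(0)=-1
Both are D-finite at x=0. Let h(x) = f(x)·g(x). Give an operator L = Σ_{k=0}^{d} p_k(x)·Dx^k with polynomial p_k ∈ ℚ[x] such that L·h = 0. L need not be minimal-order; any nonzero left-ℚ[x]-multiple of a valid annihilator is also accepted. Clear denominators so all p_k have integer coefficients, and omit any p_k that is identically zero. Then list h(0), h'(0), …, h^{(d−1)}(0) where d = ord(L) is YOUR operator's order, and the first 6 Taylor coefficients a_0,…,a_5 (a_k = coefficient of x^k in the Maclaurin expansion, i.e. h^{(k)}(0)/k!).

f: a_k = 4, 12, 36, 108, 324, 972, …
g: a_k = -1, -1, -3, -5, -11, -21, …
f·g: L₀ = L_f ⊗_s L_g, ord ≤ 1·1.
L = (-4 + 2·x + 18·x^2) + (1 - 4·x + x^2 + 6·x^3)·Dx  (order 1).
h: a_k = -4, -16, -60, -200, -644, -2016, …
ICs: h(0) = -4.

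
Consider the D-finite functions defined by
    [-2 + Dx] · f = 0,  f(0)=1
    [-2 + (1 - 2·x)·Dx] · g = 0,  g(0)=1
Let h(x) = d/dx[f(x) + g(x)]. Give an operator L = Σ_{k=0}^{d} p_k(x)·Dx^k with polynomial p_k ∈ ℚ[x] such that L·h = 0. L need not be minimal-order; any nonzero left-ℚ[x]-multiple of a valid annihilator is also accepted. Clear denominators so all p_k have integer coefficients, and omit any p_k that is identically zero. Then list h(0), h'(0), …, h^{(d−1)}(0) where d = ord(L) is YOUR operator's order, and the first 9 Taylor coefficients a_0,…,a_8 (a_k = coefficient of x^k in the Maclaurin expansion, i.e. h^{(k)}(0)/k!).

f: a_k = 1, 2, 2, 4/3, 2/3, 4/15, 4/45, 8/315, 2/315, …
g: a_k = 1, 2, 4, 8, 16, 32, 64, 128, 256, …
h₀=f+g: left-lcm gives L₀, ord ≤ 2.
h=h₀': d/dx-closure on L₀ ⇒ L.
L = (16 + 16·x) + (-10 - 8·x + 8·x^2)·Dx + (1 - 4·x^2)·Dx^2  (order 2).
h: a_k = 4, 12, 28, 200/3, 484/3, 5768/15, 40328/45, 645136/315, 1451524/315, …
ICs: h(0) = 4, h′(0) = 12.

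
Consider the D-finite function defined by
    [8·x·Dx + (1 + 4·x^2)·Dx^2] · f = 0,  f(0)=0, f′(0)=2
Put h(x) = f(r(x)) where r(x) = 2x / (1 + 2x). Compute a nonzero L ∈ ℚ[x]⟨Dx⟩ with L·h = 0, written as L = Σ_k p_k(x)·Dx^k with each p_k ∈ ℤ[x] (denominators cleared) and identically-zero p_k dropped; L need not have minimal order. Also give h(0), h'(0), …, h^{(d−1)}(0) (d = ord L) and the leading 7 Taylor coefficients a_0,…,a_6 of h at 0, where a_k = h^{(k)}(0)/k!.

f: a_k = 0, 2, 0, -8/3, 0, 32/5, 0, …
L₀ from L_f via x↦r, Dx↦r'^{-1}Dx.
L = (4 + 40·x)·Dx + (1 + 4·x + 20·x^2)·Dx^2  (order 2).
h: a_k = 0, 4, -8, -16/3, 96, -1216/5, -1408/3, …
ICs: h(0) = 0, h′(0) = 4.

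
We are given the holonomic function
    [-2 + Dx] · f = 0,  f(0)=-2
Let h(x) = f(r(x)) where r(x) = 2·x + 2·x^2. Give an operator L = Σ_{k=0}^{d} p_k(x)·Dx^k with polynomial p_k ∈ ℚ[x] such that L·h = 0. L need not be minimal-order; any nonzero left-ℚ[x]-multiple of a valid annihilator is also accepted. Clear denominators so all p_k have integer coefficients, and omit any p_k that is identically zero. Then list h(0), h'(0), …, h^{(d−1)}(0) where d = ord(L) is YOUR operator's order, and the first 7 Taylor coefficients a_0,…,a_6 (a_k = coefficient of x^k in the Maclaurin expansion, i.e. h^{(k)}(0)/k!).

f: a_k = -2, -4, -4, -8/3, -4/3, -8/15, -8/45, …
h₀=f(r): pull back L_f along r ⇒ L₀.
L = (-4 - 8·x) + Dx  (order 1).
h: a_k = -2, -8, -24, -160/3, -304/3, -832/5, -11072/45, …
ICs: h(0) = -2.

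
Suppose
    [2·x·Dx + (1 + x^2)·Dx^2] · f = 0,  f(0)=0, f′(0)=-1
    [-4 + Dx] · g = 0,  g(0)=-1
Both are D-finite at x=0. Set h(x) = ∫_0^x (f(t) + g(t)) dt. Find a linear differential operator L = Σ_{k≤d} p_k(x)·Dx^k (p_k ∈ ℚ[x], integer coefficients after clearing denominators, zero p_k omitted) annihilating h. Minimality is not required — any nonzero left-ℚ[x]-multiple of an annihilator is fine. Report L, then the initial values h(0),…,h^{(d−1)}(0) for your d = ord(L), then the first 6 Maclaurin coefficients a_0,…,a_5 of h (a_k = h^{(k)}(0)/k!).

f: a_k = 0, -1, 0, 1/3, 0, -1/5, …
g: a_k = -1, -4, -8, -32/3, -32/3, -128/15, …
Weyl lclm of L_f,L_g ⇒ L₀ (ord ≤ 3).
h=∫₀ˣh₀: take L = L₀·Dx.
L = (4 - 16·x - 12·x^2 - 16·x^3)·Dx^2 + (-9 - 13·x^2 - 8·x^4)·Dx^3 + (2 + x + 4·x^2 + x^3 + 2·x^4)·Dx^4  (order 4).
h: a_k = 0, -1, -5/2, -8/3, -31/12, -32/15, …
ICs: h(0) = 0, h′(0) = -1, h′′(0) = -5, h′′′(0) = -16.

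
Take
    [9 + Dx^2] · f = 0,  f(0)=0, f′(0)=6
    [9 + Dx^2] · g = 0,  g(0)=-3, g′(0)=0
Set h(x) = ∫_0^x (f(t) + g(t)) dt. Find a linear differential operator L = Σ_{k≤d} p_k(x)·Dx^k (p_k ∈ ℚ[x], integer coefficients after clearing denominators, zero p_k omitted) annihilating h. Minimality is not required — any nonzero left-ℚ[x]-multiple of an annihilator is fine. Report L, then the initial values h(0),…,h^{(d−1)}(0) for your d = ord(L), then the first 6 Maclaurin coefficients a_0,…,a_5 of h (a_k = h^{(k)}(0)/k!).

L = 9·Dx + Dx^3  (order 3).
h: a_k = 0, -3, 3, 9/2, -9/4, -81/40, …
ICs: h(0) = 0, h′(0) = -3, h′′(0) = 6.

f: a_k = 0, 6, 0, -9, 0, 81/20, …
g: a_k = -3, 0, 27/2, 0, -81/8, 0, …
Sum ⇒ L₀ = lclm(L_f,L_g) in ℚ(x)⟨Dx⟩.
h=∫h₀ ⇒ L = L₀·Dx.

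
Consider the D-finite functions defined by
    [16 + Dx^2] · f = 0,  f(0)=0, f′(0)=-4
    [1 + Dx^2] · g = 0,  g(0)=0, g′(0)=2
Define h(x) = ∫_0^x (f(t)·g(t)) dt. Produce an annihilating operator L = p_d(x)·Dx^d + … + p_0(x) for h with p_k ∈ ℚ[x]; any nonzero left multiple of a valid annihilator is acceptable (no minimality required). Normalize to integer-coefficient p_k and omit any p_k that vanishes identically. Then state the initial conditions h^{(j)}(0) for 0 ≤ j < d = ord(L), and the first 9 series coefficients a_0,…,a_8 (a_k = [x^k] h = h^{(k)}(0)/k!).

L = 225·Dx + 34·Dx^3 + Dx^5  (order 5).
h: a_k = 0, 0, 0, -8/3, 0, 68/15, 0, -133/45, 0, …
ICs: h(0) = 0, h′(0) = 0, h′′(0) = 0, h′′′(0) = -16, h′′′′(0) = 0.

f: a_k = 0, -4, 0, 32/3, 0, -128/15, 0, 1024/315, 0, …
g: a_k = 0, 2, 0, -1/3, 0, 1/60, 0, -1/2520, 0, …
h₀=f·g: eliminate ⇒ L₀, order ≤ 2·2.
h=∫h₀ ⇒ L = L₀·Dx.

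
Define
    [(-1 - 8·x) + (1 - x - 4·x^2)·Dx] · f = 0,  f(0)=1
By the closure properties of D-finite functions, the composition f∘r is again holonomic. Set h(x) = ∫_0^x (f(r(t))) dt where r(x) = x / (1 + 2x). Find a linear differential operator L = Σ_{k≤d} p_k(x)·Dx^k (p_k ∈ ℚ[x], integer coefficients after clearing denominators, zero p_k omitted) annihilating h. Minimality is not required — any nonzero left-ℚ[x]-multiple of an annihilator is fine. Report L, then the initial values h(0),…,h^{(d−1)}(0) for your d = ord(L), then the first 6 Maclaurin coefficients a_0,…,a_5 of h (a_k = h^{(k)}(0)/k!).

L = (1 + 10·x)·Dx + (-1 - 5·x - 4·x^2 + 4·x^3)·Dx^2  (order 2).
h: a_k = 0, 1, 1/2, 1, -7/4, 27/5, …
ICs: h(0) = 0, h′(0) = 1.

f: a_k = 1, 1, 5, 9, 29, 65, …
h₀=f(r): pull back L_f along r ⇒ L₀.
Integrate: L := L₀·Dx.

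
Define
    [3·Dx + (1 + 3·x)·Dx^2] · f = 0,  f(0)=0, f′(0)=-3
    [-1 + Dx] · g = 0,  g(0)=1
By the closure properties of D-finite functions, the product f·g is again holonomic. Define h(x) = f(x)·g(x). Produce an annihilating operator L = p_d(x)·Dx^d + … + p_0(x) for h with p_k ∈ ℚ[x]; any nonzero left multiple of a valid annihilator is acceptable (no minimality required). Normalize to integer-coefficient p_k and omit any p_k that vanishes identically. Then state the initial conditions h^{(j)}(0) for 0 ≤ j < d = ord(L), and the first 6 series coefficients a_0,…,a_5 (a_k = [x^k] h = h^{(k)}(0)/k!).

L = (-2 + 3·x) + (1 - 6·x)·Dx + (1 + 3·x)·Dx^2  (order 2).
h: a_k = 0, -3, 3/2, -6, 13, -1289/40, …
ICs: h(0) = 0, h′(0) = -3.

f: a_k = 0, -3, 9/2, -9, 81/4, -243/5, …
g: a_k = 1, 1, 1/2, 1/6, 1/24, 1/120, …
h₀=f·g: eliminate ⇒ L₀, order ≤ 2·1.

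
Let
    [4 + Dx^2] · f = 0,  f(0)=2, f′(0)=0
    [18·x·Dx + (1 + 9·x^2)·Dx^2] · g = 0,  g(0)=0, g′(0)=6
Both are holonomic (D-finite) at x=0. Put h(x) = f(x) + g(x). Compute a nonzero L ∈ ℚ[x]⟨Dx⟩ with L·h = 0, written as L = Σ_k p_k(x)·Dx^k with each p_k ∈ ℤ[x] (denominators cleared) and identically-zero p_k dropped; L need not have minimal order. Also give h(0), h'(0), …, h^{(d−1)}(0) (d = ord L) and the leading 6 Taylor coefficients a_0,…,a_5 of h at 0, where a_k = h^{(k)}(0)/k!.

f: a_k = 2, 0, -4, 0, 4/3, 0, …
g: a_k = 0, 6, 0, -18, 0, 486/5, …
Weyl lclm of L_f,L_g ⇒ L₀ (ord ≤ 4).
L = (-3744·x + 37584·x^3 + 11664·x^5)·Dx + (-28 + 864·x^2 + 10692·x^4 + 5832·x^6)·Dx^2 + (-936·x + 9396·x^3 + 2916·x^5)·Dx^3 + (-7 + 216·x^2 + 2673·x^4 + 1458·x^6)·Dx^4  (order 4).
h: a_k = 2, 6, -4, -18, 4/3, 486/5, …
ICs: h(0) = 2, h′(0) = 6, h′′(0) = -8, h′′′(0) = -108.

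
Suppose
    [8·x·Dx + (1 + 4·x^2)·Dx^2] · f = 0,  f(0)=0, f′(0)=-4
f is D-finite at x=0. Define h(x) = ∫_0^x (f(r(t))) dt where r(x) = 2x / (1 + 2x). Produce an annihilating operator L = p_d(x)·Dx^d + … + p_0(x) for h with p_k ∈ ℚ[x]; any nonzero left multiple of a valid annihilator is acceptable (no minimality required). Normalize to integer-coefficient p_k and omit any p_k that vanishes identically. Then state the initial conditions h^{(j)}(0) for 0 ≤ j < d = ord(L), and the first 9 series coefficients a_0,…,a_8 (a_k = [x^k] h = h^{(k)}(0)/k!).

f: a_k = 0, -4, 0, 16/3, 0, -64/5, 0, 256/7, 0, …
f∘r: x↦r, Dx↦Dx/r' in L_f ⇒ L₀.
Integrate: L := L₀·Dx.
L = (4 + 40·x)·Dx^2 + (1 + 4·x + 20·x^2)·Dx^3  (order 3).
h: a_k = 0, 0, -4, 16/3, 8/3, -192/5, 1216/15, 2816/21, -8896/7, …
ICs: h(0) = 0, h′(0) = 0, h′′(0) = -8.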